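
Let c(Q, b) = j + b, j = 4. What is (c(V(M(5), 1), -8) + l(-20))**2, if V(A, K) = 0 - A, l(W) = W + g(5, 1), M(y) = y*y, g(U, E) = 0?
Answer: 576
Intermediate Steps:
M(y) = y**2
l(W) = W (l(W) = W + 0 = W)
V(A, K) = -A
c(Q, b) = 4 + b
(c(V(M(5), 1), -8) + l(-20))**2 = ((4 - 8) - 20)**2 = (-4 - 20)**2 = (-24)**2 = 576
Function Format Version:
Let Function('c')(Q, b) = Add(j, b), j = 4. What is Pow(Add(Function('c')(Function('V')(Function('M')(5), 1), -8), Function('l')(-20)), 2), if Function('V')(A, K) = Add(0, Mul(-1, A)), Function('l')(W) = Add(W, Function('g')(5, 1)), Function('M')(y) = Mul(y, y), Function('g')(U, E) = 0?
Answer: 576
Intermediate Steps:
Function('M')(y) = Pow(y, 2)
Function('l')(W) = W (Function('l')(W) = Add(W, 0) = W)
Function('V')(A, K) = Mul(-1, A)
Function('c')(Q, b) = Add(4, b)
Pow(Add(Function('c')(Function('V')(Function('M')(5), 1), -8), Function('l')(-20)), 2) = Pow(Add(Add(4, -8), -20), 2) = Pow(Add(-4, -20), 2) = Pow(-24, 2) = 576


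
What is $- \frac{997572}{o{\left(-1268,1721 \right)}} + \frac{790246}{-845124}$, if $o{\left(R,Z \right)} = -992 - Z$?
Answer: $\frac{420464050765}{1146410706} \approx 366.77$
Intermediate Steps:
$- \frac{997572}{o{\left(-1268,1721 \right)}} + \frac{790246}{-845124} = - \frac{997572}{-992 - 1721} + \frac{790246}{-845124} = - \frac{997572}{-992 - 1721} + 790246 \left(- \frac{1}{845124}\right) = - \frac{997572}{-2713} - \frac{395123}{422562} = \left(-997572\right) \left(- \frac{1}{2713}\right) - \frac{395123}{422562} = \frac{997572}{2713} - \frac{395123}{422562} = \frac{420464050765}{1146410706}$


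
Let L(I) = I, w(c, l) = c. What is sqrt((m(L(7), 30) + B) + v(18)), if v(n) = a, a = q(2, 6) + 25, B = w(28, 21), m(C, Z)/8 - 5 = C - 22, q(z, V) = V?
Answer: I*sqrt(21) ≈ 4.5826*I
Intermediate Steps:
m(C, Z) = -136 + 8*C (m(C, Z) = 40 + 8*(C - 22) = 40 + 8*(-22 + C) = 40 + (-176 + 8*C) = -136 + 8*C)
B = 28
a = 31 (a = 6 + 25 = 31)
v(n) = 31
sqrt((m(L(7), 30) + B) + v(18)) = sqrt(((-136 + 8*7) + 28) + 31) = sqrt(((-136 + 56) + 28) + 31) = sqrt((-80 + 28) + 31) = sqrt(-52 + 31) = sqrt(-21) = I*sqrt(21)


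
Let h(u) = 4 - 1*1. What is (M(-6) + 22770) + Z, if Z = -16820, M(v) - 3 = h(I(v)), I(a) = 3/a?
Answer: 5956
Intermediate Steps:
h(u) = 3 (h(u) = 4 - 1 = 3)
M(v) = 6 (M(v) = 3 + 3 = 6)
(M(-6) + 22770) + Z = (6 + 22770) - 16820 = 22776 - 16820 = 5956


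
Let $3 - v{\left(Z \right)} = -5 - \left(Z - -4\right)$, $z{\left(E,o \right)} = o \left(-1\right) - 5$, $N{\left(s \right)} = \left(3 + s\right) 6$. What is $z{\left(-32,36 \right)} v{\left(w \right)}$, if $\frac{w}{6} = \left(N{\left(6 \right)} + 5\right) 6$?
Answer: $-87576$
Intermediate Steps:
$N{\left(s \right)} = 18 + 6 s$
$z{\left(E,o \right)} = -5 - o$ ($z{\left(E,o \right)} = - o - 5 = -5 - o$)
$w = 2124$ ($w = 6 \left(\left(18 + 6 \cdot 6\right) + 5\right) 6 = 6 \left(\left(18 + 36\right) + 5\right) 6 = 6 \left(54 + 5\right) 6 = 6 \cdot 59 \cdot 6 = 6 \cdot 354 = 2124$)
$v{\left(Z \right)} = 12 + Z$ ($v{\left(Z \right)} = 3 - \left(-5 - \left(Z - -4\right)\right) = 3 - \left(-5 - \left(Z + 4\right)\right) = 3 - \left(-5 - \left(4 + Z\right)\right) = 3 - \left(-9 - Z\right) = 3 + \left(9 + Z\right) = 12 + Z$)
$z{\left(-32,36 \right)} v{\left(w \right)} = \left(-5 - 36\right) \left(12 + 2124\right) = \left(-5 - 36\right) 2136 = \left(-41\right) 2136 = -87576$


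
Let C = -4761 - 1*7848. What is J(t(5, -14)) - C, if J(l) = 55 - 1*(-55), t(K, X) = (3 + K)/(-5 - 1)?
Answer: 12719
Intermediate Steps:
t(K, X) = -½ - K/6 (t(K, X) = (3 + K)/(-6) = (3 + K)*(-⅙) = -½ - K/6)
J(l) = 110 (J(l) = 55 + 55 = 110)
C = -12609 (C = -4761 - 7848 = -12609)
J(t(5, -14)) - C = 110 - 1*(-12609) = 110 + 12609 = 12719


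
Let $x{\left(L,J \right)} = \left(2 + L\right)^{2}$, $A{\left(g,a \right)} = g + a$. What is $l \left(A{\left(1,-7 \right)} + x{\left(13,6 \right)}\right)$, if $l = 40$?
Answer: $8760$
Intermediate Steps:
$A{\left(g,a \right)} = a + g$
$l \left(A{\left(1,-7 \right)} + x{\left(13,6 \right)}\right) = 40 \left(\left(-7 + 1\right) + \left(2 + 13\right)^{2}\right) = 40 \left(-6 + 15^{2}\right) = 40 \left(-6 + 225\right) = 40 \cdot 219 = 8760$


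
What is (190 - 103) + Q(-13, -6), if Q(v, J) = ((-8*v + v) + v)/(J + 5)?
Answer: 9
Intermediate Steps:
Q(v, J) = -6*v/(5 + J) (Q(v, J) = (-7*v + v)/(5 + J) = (-6*v)/(5 + J) = -6*v/(5 + J))
(190 - 103) + Q(-13, -6) = (190 - 103) - 6*(-13)/(5 - 6) = 87 - 6*(-13)/(-1) = 87 - 6*(-13)*(-1) = 87 - 78 = 9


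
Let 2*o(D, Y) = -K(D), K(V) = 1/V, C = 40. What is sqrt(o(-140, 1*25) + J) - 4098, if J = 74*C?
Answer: -4098 + 3*sqrt(6446230)/140 ≈ -4043.6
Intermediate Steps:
o(D, Y) = -1/(2*D) (o(D, Y) = (-1/D)/2 = -1/(2*D))
J = 2960 (J = 74*40 = 2960)
sqrt(o(-140, 1*25) + J) - 4098 = sqrt(-1/2/(-140) + 2960) - 4098 = sqrt(-1/2*(-1/140) + 2960) - 4098 = sqrt(1/280 + 2960) - 4098 = sqrt(828801/280) - 4098 = 3*sqrt(6446230)/140 - 4098 = -4098 + 3*sqrt(6446230)/140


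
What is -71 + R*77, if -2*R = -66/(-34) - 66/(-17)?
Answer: -10037/34 ≈ -295.21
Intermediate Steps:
R = -99/34 (R = -(-66/(-34) - 66/(-17))/2 = -(-66*(-1/34) - 66*(-1/17))/2 = -(33/17 + 66/17)/2 = -1/2*99/17 = -99/34 ≈ -2.9118)
-71 + R*77 = -71 - 99/34*77 = -71 - 7623/34 = -10037/34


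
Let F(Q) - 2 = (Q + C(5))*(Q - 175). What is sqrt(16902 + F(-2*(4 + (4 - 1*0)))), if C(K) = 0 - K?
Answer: sqrt(20915) ≈ 144.62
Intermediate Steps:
C(K) = -K
F(Q) = 2 + (-175 + Q)*(-5 + Q) (F(Q) = 2 + (Q - 1*5)*(Q - 175) = 2 + (Q - 5)*(-175 + Q) = 2 + (-5 + Q)*(-175 + Q) = 2 + (-175 + Q)*(-5 + Q))
sqrt(16902 + F(-2*(4 + (4 - 1*0)))) = sqrt(16902 + (877 + (-2*(4 + (4 - 1*0)))**2 - (-360)*(4 + (4 - 1*0)))) = sqrt(16902 + (877 + (-2*(4 + (4 + 0)))**2 - (-360)*(4 + (4 + 0)))) = sqrt(16902 + (877 + (-2*(4 + 4))**2 - (-360)*(4 + 4))) = sqrt(16902 + (877 + (-2*8)**2 - (-360)*8)) = sqrt(16902 + (877 + (-16)**2 - 180*(-16))) = sqrt(16902 + (877 + 256 + 2880)) = sqrt(16902 + 4013) = sqrt(20915)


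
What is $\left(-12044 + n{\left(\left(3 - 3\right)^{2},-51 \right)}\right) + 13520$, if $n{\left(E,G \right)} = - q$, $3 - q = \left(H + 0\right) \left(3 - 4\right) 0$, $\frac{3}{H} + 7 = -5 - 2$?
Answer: $1473$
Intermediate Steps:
$H = - \frac{3}{14}$ ($H = \frac{3}{-7 - 7} = \frac{3}{-14} = 3 \left(- \frac{1}{14}\right) = - \frac{3}{14} \approx -0.21429$)
$q = 3$ ($q = 3 - \left(- \frac{3}{14} + 0\right) \left(3 - 4\right) 0 = 3 - - \frac{3 \left(\left(-1\right) 0\right)}{14} = 3 - \left(- \frac{3}{14}\right) 0 = 3 - 0 = 3 + 0 = 3$)
$n{\left(E,G \right)} = -3$ ($n{\left(E,G \right)} = \left(-1\right) 3 = -3$)
$\left(-12044 + n{\left(\left(3 - 3\right)^{2},-51 \right)}\right) + 13520 = \left(-12044 - 3\right) + 13520 = -12047 + 13520 = 1473$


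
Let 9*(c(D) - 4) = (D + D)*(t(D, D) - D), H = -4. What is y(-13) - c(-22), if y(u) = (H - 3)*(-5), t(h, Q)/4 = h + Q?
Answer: -6497/9 ≈ -721.89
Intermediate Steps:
t(h, Q) = 4*Q + 4*h (t(h, Q) = 4*(h + Q) = 4*(Q + h) = 4*Q + 4*h)
c(D) = 4 + 14*D**2/9 (c(D) = 4 + ((D + D)*((4*D + 4*D) - D))/9 = 4 + ((2*D)*(8*D - D))/9 = 4 + ((2*D)*(7*D))/9 = 4 + (14*D**2)/9 = 4 + 14*D**2/9)
y(u) = 35 (y(u) = (-4 - 3)*(-5) = -7*(-5) = 35)
y(-13) - c(-22) = 35 - (4 + (14/9)*(-22)**2) = 35 - (4 + (14/9)*484) = 35 - (4 + 6776/9) = 35 - 1*6812/9 = 35 - 6812/9 = -6497/9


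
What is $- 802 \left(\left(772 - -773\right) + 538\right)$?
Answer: $-1670566$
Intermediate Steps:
$- 802 \left(\left(772 - -773\right) + 538\right) = - 802 \left(\left(772 + 773\right) + 538\right) = - 802 \left(1545 + 538\right) = \left(-802\right) 2083 = -1670566$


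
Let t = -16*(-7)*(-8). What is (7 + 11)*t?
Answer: -16128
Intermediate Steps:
t = -896 (t = 112*(-8) = -896)
(7 + 11)*t = (7 + 11)*(-896) = 18*(-896) = -16128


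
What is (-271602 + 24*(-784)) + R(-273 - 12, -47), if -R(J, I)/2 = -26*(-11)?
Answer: -290990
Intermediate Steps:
R(J, I) = -572 (R(J, I) = -(-52)*(-11) = -2*286 = -572)
(-271602 + 24*(-784)) + R(-273 - 12, -47) = (-271602 + 24*(-784)) - 572 = (-271602 - 18816) - 572 = -290418 - 572 = -290990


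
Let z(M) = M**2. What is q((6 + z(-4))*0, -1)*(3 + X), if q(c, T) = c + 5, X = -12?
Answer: -45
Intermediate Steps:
q(c, T) = 5 + c
q((6 + z(-4))*0, -1)*(3 + X) = (5 + (6 + (-4)**2)*0)*(3 - 12) = (5 + (6 + 16)*0)*(-9) = (5 + 22*0)*(-9) = (5 + 0)*(-9) = 5*(-9) = -45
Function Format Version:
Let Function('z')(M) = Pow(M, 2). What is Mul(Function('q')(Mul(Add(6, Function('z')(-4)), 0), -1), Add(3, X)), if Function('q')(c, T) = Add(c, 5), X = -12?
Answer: -45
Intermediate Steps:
Function('q')(c, T) = Add(5, c)
Mul(Function('q')(Mul(Add(6, Function('z')(-4)), 0), -1), Add(3, X)) = Mul(Add(5, Mul(Add(6, Pow(-4, 2)), 0)), Add(3, -12)) = Mul(Add(5, Mul(Add(6, 16), 0)), -9) = Mul(Add(5, Mul(22, 0)), -9) = Mul(Add(5, 0), -9) = Mul(5, -9) = -45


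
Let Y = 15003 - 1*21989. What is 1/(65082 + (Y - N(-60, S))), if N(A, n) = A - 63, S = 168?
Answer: 1/58219 ≈ 1.7177e-5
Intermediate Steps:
Y = -6986 (Y = 15003 - 21989 = -6986)
N(A, n) = -63 + A
1/(65082 + (Y - N(-60, S))) = 1/(65082 + (-6986 - (-63 - 60))) = 1/(65082 + (-6986 - 1*(-123))) = 1/(65082 + (-6986 + 123)) = 1/(65082 - 6863) = 1/58219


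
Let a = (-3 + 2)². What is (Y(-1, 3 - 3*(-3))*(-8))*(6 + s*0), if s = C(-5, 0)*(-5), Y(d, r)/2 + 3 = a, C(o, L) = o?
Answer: 192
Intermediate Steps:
a = 1 (a = (-1)² = 1)
Y(d, r) = -4 (Y(d, r) = -6 + 2*1 = -6 + 2 = -4)
s = 25 (s = -5*(-5) = 25)
(Y(-1, 3 - 3*(-3))*(-8))*(6 + s*0) = (-4*(-8))*(6 + 25*0) = 32*(6 + 0) = 32*6 = 192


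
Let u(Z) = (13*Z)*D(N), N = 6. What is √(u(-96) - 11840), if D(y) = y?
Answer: 8*I*√302 ≈ 139.03*I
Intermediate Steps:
u(Z) = 78*Z (u(Z) = (13*Z)*6 = 78*Z)
√(u(-96) - 11840) = √(78*(-96) - 11840) = √(-7488 - 11840) = √(-19328) = 8*I*√302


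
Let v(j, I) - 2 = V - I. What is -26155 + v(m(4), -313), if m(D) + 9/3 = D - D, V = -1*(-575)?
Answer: -25265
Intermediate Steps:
V = 575
m(D) = -3 (m(D) = -3 + (D - D) = -3 + 0 = -3)
v(j, I) = 577 - I (v(j, I) = 2 + (575 - I) = 577 - I)
-26155 + v(m(4), -313) = -26155 + (577 - 1*(-313)) = -26155 + (577 + 313) = -26155 + 890 = -25265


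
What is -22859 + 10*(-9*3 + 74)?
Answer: -22389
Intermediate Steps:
-22859 + 10*(-9*3 + 74) = -22859 + 10*(-27 + 74) = -22859 + 10*47 = -22859 + 470 = -22389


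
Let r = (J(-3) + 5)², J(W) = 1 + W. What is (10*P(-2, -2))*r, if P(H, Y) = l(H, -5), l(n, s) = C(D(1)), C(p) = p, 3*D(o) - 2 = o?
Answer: 90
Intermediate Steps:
D(o) = ⅔ + o/3
l(n, s) = 1 (l(n, s) = ⅔ + (⅓)*1 = ⅔ + ⅓ = 1)
P(H, Y) = 1
r = 9 (r = ((1 - 3) + 5)² = (-2 + 5)² = 3² = 9)
(10*P(-2, -2))*r = (10*1)*9 = 10*9 = 90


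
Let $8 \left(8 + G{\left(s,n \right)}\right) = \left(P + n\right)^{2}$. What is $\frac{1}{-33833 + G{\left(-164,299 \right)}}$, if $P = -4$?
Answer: $- \frac{8}{183703} \approx -4.3549 \cdot 10^{-5}$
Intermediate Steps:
$G{\left(s,n \right)} = -8 + \frac{\left(-4 + n\right)^{2}}{8}$
$\frac{1}{-33833 + G{\left(-164,299 \right)}} = \frac{1}{-33833 - \left(8 - \frac{\left(-4 + 299\right)^{2}}{8}\right)} = \frac{1}{-33833 - \left(8 - \frac{295^{2}}{8}\right)} = \frac{1}{-33833 + \left(-8 + \frac{1}{8} \cdot 87025\right)} = \frac{1}{-33833 + \left(-8 + \frac{87025}{8}\right)} = \frac{1}{-33833 + \frac{86961}{8}} = \frac{1}{- \frac{183703}{8}} = - \frac{8}{183703}$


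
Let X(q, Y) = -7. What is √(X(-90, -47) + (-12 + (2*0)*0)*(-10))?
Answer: √113 ≈ 10.630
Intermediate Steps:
√(X(-90, -47) + (-12 + (2*0)*0)*(-10)) = √(-7 + (-12 + (2*0)*0)*(-10)) = √(-7 + (-12 + 0*0)*(-10)) = √(-7 + (-12 + 0)*(-10)) = √(-7 - 12*(-10)) = √(-7 + 120) = √113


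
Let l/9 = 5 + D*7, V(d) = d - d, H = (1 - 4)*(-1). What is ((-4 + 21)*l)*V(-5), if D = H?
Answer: 0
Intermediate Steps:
H = 3 (H = -3*(-1) = 3)
D = 3
V(d) = 0
l = 234 (l = 9*(5 + 3*7) = 9*(5 + 21) = 9*26 = 234)
((-4 + 21)*l)*V(-5) = ((-4 + 21)*234)*0 = (17*234)*0 = 3978*0 = 0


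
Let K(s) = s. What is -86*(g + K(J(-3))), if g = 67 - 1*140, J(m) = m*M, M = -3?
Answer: 5504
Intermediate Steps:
J(m) = -3*m (J(m) = m*(-3) = -3*m)
g = -73 (g = 67 - 140 = -73)
-86*(g + K(J(-3))) = -86*(-73 - 3*(-3)) = -86*(-73 + 9) = -86*(-64) = 5504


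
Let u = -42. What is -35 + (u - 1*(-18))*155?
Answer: -3755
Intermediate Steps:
-35 + (u - 1*(-18))*155 = -35 + (-42 - 1*(-18))*155 = -35 + (-42 + 18)*155 = -35 - 24*155 = -35 - 3720 = -3755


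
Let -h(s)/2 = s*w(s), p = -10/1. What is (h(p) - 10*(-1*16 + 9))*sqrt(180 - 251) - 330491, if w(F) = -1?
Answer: -330491 + 50*I*sqrt(71) ≈ -3.3049e+5 + 421.31*I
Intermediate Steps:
p = -10 (p = -10*1 = -10)
h(s) = 2*s (h(s) = -2*s*(-1) = -(-2)*s = 2*s)
(h(p) - 10*(-1*16 + 9))*sqrt(180 - 251) - 330491 = (2*(-10) - 10*(-1*16 + 9))*sqrt(180 - 251) - 330491 = (-20 - 10*(-16 + 9))*sqrt(-71) - 330491 = (-20 - 10*(-7))*(I*sqrt(71)) - 330491 = (-20 + 70)*(I*sqrt(71)) - 330491 = 50*(I*sqrt(71)) - 330491 = 50*I*sqrt(71) - 330491 = -330491 + 50*I*sqrt(71)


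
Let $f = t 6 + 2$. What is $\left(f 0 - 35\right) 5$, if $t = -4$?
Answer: $-175$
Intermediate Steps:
$f = -22$ ($f = \left(-4\right) 6 + 2 = -24 + 2 = -22$)
$\left(f 0 - 35\right) 5 = \left(\left(-22\right) 0 - 35\right) 5 = \left(0 - 35\right) 5 = \left(-35\right) 5 = -175$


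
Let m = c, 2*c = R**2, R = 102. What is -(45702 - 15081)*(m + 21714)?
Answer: -824194836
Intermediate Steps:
c = 5202 (c = (1/2)*102**2 = (1/2)*10404 = 5202)
m = 5202
-(45702 - 15081)*(m + 21714) = -(45702 - 15081)*(5202 + 21714) = -30621*26916 = -1*824194836 = -824194836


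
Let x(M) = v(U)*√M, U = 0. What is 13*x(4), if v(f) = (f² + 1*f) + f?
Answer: 0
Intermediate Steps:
v(f) = f² + 2*f (v(f) = (f² + f) + f = (f + f²) + f = f² + 2*f)
x(M) = 0 (x(M) = (0*(2 + 0))*√M = (0*2)*√M = 0*√M = 0)
13*x(4) = 13*0 = 0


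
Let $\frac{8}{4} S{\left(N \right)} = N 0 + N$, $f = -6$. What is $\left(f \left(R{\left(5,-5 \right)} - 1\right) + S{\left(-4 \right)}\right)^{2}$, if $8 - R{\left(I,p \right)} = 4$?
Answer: $400$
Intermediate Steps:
$S{\left(N \right)} = \frac{N}{2}$ ($S{\left(N \right)} = \frac{N 0 + N}{2} = \frac{0 + N}{2} = \frac{N}{2}$)
$R{\left(I,p \right)} = 4$ ($R{\left(I,p \right)} = 8 - 4 = 4$)
$\left(f \left(R{\left(5,-5 \right)} - 1\right) + S{\left(-4 \right)}\right)^{2} = \left(- 6 \left(4 - 1\right) + \frac{1}{2} \left(-4\right)\right)^{2} = \left(\left(-6\right) 3 - 2\right)^{2} = \left(-18 - 2\right)^{2} = \left(-20\right)^{2} = 400$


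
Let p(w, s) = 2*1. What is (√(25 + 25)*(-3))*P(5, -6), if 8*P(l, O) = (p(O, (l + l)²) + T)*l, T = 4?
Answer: -225*√2/4 ≈ -79.550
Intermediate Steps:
p(w, s) = 2
P(l, O) = 3*l/4 (P(l, O) = ((2 + 4)*l)/8 = (6*l)/8 = 3*l/4)
(√(25 + 25)*(-3))*P(5, -6) = (√(25 + 25)*(-3))*((¾)*5) = (√50*(-3))*(15/4) = ((5*√2)*(-3))*(15/4) = -15*√2*(15/4) = -225*√2/4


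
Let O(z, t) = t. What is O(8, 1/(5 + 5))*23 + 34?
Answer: 363/10 ≈ 36.300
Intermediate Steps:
O(8, 1/(5 + 5))*23 + 34 = 23/(5 + 5) + 34 = 23/10 + 34 = 363/10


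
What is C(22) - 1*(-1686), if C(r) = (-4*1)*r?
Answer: 1598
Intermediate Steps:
C(r) = -4*r
C(22) - 1*(-1686) = -4*22 - 1*(-1686) = -88 + 1686 = 1598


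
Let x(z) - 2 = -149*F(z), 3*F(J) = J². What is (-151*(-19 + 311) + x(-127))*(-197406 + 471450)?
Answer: -231612031868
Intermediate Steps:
F(J) = J²/3
x(z) = 2 - 149*z²/3
(-151*(-19 + 311) + x(-127))*(-197406 + 471450) = (-151*(-19 + 311) + (2 - 149/3*(-127)²))*(-197406 + 471450) = (-151*292 + (2 - 149/3*16129))*274044 = (-44092 + (2 - 2403221/3))*274044 = (-44092 - 2403215/3)*274044 = -2535491/3*274044 = -231612031868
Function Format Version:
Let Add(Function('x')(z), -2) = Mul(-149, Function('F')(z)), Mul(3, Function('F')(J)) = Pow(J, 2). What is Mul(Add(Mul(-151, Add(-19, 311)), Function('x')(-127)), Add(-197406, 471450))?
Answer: -231612031868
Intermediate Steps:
Function('F')(J) = Mul(Rational(1, 3), Pow(J, 2))
Function('x')(z) = Add(2, Mul(Rational(-149, 3), Pow(z, 2))) (Function('x')(z) = Add(2, Mul(-149, Mul(Rational(1, 3), Pow(z, 2)))) = Add(2, Mul(Rational(-149, 3), Pow(z, 2))))
Mul(Add(Mul(-151, Add(-19, 311)), Function('x')(-127)), Add(-197406, 471450)) = Mul(Add(Mul(-151, Add(-19, 311)), Add(2, Mul(Rational(-149, 3), Pow(-127, 2)))), Add(-197406, 471450)) = Mul(Add(Mul(-151, 292), Add(2, Mul(Rational(-149, 3), 16129))), 274044) = Mul(Add(-44092, Add(2, Rational(-2403221, 3))), 274044) = Mul(Add(-44092, Rational(-2403215, 3)), 274044) = Mul(Rational(-2535491, 3), 274044) = -231612031868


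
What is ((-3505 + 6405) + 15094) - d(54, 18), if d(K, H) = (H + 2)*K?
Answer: 16914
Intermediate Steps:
d(K, H) = K*(2 + H) (d(K, H) = (2 + H)*K = K*(2 + H))
((-3505 + 6405) + 15094) - d(54, 18) = ((-3505 + 6405) + 15094) - 54*(2 + 18) = (2900 + 15094) - 54*20 = 17994 - 1*1080 = 17994 - 1080 = 16914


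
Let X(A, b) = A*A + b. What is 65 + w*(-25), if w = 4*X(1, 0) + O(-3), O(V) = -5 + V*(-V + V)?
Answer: 90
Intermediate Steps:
X(A, b) = b + A² (X(A, b) = A² + b = b + A²)
O(V) = -5 (O(V) = -5 + V*0 = -5 + 0 = -5)
w = -1 (w = 4*(0 + 1²) - 5 = 4*(0 + 1) - 5 = 4*1 - 5 = 4 - 5 = -1)
65 + w*(-25) = 65 - 1*(-25) = 65 + 25 = 90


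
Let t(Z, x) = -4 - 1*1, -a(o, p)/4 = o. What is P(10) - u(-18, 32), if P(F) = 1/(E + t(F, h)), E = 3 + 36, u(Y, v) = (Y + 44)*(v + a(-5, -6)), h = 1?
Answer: -45967/34 ≈ -1352.0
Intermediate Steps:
a(o, p) = -4*o
t(Z, x) = -5 (t(Z, x) = -4 - 1 = -5)
u(Y, v) = (20 + v)*(44 + Y) (u(Y, v) = (Y + 44)*(v - 4*(-5)) = (44 + Y)*(v + 20) = (44 + Y)*(20 + v) = (20 + v)*(44 + Y))
E = 39
P(F) = 1/34 (P(F) = 1/(39 - 5) = 1/34)
P(10) - u(-18, 32) = 1/34 - (880 + 20*(-18) + 44*32 - 18*32) = 1/34 - (880 - 360 + 1408 - 576) = 1/34 - 1*1352 = 1/34 - 1352 = -45967/34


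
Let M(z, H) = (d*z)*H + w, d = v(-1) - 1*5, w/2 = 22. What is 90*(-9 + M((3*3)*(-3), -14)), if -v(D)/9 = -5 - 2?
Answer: 1976310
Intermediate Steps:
w = 44 (w = 2*22 = 44)
v(D) = 63 (v(D) = -9*(-5 - 2) = -9*(-7) = 63)
d = 58 (d = 63 - 1*5 = 63 - 5 = 58)
M(z, H) = 44 + 58*H*z (M(z, H) = (58*z)*H + 44 = 58*H*z + 44 = 44 + 58*H*z)
90*(-9 + M((3*3)*(-3), -14)) = 90*(-9 + (44 + 58*(-14)*((3*3)*(-3)))) = 90*(-9 + (44 + 58*(-14)*(9*(-3)))) = 90*(-9 + (44 + 58*(-14)*(-27))) = 90*(-9 + (44 + 21924)) = 90*(-9 + 21968) = 90*21959 = 1976310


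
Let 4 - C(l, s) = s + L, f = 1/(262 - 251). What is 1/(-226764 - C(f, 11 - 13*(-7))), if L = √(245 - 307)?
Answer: -113333/25688737809 - I*√62/51377475618 ≈ -4.4118e-6 - 1.5326e-10*I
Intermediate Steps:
f = 1/11 ≈ 0.090909
L = I*√62 (L = √(-62) = I*√62 ≈ 7.874*I)
C(l, s) = 4 - s - I*√62 (C(l, s) = 4 - (s + I*√62) = 4 + (-s - I*√62) = 4 - s - I*√62)
1/(-226764 - C(f, 11 - 13*(-7))) = 1/(-226764 - (4 - (11 - 13*(-7)) - I*√62)) = 1/(-226764 - (4 - (11 + 91) - I*√62)) = 1/(-226764 - (4 - 1*102 - I*√62)) = 1/(-226764 - (4 - 102 - I*√62)) = 1/(-226764 - (-98 - I*√62)) = 1/(-226764 + (98 + I*√62)) = 1/(-226666 + I*√62)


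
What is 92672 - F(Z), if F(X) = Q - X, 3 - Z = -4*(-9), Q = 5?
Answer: 92634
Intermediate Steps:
Z = -33 (Z = 3 - (-4)*(-9) = 3 - 1*36 = 3 - 36 = -33)
F(X) = 5 - X
92672 - F(Z) = 92672 - (5 - 1*(-33)) = 92672 - (5 + 33) = 92672 - 1*38 = 92672 - 38 = 92634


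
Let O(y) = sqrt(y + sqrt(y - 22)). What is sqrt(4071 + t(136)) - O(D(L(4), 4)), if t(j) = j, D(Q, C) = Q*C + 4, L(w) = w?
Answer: sqrt(4207) - sqrt(20 + I*sqrt(2)) ≈ 60.386 - 0.15802*I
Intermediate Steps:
D(Q, C) = 4 + C*Q (D(Q, C) = C*Q + 4 = 4 + C*Q)
O(y) = sqrt(y + sqrt(-22 + y))
sqrt(4071 + t(136)) - O(D(L(4), 4)) = sqrt(4071 + 136) - sqrt((4 + 4*4) + sqrt(-22 + (4 + 4*4))) = sqrt(4207) - sqrt((4 + 16) + sqrt(-22 + (4 + 16))) = sqrt(4207) - sqrt(20 + sqrt(-22 + 20)) = sqrt(4207) - sqrt(20 + sqrt(-2)) = sqrt(4207) - sqrt(20 + I*sqrt(2))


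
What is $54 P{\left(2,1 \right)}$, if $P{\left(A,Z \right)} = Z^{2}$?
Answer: $54$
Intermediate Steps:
$54 P{\left(2,1 \right)} = 54 \cdot 1^{2} = 54 \cdot 1 = 54$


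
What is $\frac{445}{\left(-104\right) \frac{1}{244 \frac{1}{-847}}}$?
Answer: $\frac{27145}{22022} \approx 1.2326$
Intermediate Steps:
$\frac{445}{\left(-104\right) \frac{1}{244 \frac{1}{-847}}} = \frac{445}{\left(-104\right) \frac{1}{244 \left(- \frac{1}{847}\right)}} = \frac{445}{\left(-104\right) \frac{1}{- \frac{244}{847}}} = \frac{445}{\left(-104\right) \left(- \frac{847}{244}\right)} = \frac{445}{\frac{22022}{61}} = 445 \cdot \frac{61}{22022} = \frac{27145}{22022}$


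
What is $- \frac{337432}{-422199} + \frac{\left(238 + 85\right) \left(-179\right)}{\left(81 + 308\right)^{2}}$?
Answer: $\frac{26650268089}{63887574879} \approx 0.41714$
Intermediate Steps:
$- \frac{337432}{-422199} + \frac{\left(238 + 85\right) \left(-179\right)}{\left(81 + 308\right)^{2}} = \left(-337432\right) \left(- \frac{1}{422199}\right) + \frac{323 \left(-179\right)}{389^{2}} = \frac{337432}{422199} - \frac{57817}{151321} = \frac{26650268089}{63887574879}$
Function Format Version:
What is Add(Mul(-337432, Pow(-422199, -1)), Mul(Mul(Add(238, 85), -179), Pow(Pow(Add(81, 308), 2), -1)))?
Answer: Rational(26650268089, 63887574879) ≈ 0.41714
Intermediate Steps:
Add(Mul(-337432, Pow(-422199, -1)), Mul(Mul(Add(238, 85), -179), Pow(Pow(Add(81, 308), 2), -1))) = Add(Mul(-337432, Rational(-1, 422199)), Mul(Mul(323, -179), Pow(Pow(389, 2), -1))) = Add(Rational(337432, 422199), Mul(-57817, Pow(151321, -1))) = Add(Rational(337432, 422199), Mul(-57817, Rational(1, 151321))) = Add(Rational(337432, 422199), Rational(-57817, 151321)) = Rational(26650268089, 63887574879)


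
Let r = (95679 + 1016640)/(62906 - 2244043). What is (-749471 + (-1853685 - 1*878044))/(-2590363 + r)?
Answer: 151859482488/112998753901 ≈ 1.3439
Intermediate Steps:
r = -1112319/2181137 (r = 1112319/(-2181137) = 1112319*(-1/2181137) = -1112319/2181137 ≈ -0.50997)
(-749471 + (-1853685 - 1*878044))/(-2590363 + r) = (-749471 + (-1853685 - 1*878044))/(-2590363 - 1112319/2181137) = (-749471 + (-1853685 - 878044))/(-5649937695050/2181137) = (-749471 - 2731729)*(-2181137/5649937695050) = -3481200*(-2181137/5649937695050) = 151859482488/112998753901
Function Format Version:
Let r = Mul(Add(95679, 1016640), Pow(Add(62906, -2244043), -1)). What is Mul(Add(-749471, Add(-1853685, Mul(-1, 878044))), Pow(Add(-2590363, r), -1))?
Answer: Rational(151859482488, 112998753901) ≈ 1.3439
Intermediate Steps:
r = Rational(-1112319, 2181137) (r = Mul(1112319, Pow(-2181137, -1)) = Mul(1112319, Rational(-1, 2181137)) = Rational(-1112319, 2181137) ≈ -0.50997)
Mul(Add(-749471, Add(-1853685, Mul(-1, 878044))), Pow(Add(-2590363, r), -1)) = Mul(Add(-749471, Add(-1853685, Mul(-1, 878044))), Pow(Add(-2590363, Rational(-1112319, 2181137)), -1)) = Mul(Add(-749471, Add(-1853685, -878044)), Pow(Rational(-5649937695050, 2181137), -1)) = Mul(Add(-749471, -2731729), Rational(-2181137, 5649937695050)) = Mul(-3481200, Rational(-2181137, 5649937695050)) = Rational(151859482488, 112998753901)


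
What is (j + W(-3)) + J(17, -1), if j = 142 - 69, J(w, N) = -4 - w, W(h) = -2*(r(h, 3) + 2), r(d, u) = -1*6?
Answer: 60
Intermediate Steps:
r(d, u) = -6
W(h) = 8 (W(h) = -2*(-6 + 2) = -2*(-4) = 8)
j = 73
(j + W(-3)) + J(17, -1) = (73 + 8) + (-4 - 1*17) = 81 + (-4 - 17) = 81 - 21 = 60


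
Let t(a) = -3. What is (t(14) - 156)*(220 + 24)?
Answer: -38796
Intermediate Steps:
(t(14) - 156)*(220 + 24) = (-3 - 156)*(220 + 24) = -159*244 = -38796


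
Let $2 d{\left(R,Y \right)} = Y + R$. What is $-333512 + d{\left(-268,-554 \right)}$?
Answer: $-333923$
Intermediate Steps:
$d{\left(R,Y \right)} = \frac{R}{2} + \frac{Y}{2}$ ($d{\left(R,Y \right)} = \frac{Y + R}{2} = \frac{R + Y}{2} = \frac{R}{2} + \frac{Y}{2}$)
$-333512 + d{\left(-268,-554 \right)} = -333512 + \left(\frac{1}{2} \left(-268\right) + \frac{1}{2} \left(-554\right)\right) = -333512 - 411 = -333923$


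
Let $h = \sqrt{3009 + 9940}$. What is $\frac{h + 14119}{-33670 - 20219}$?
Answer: $- \frac{14119}{53889} - \frac{\sqrt{12949}}{53889} \approx -0.26411$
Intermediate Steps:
$h = \sqrt{12949} \approx 113.79$
$\frac{h + 14119}{-33670 - 20219} = \frac{\sqrt{12949} + 14119}{-33670 - 20219} = \frac{14119 + \sqrt{12949}}{-53889} = \left(14119 + \sqrt{12949}\right) \left(- \frac{1}{53889}\right) = - \frac{14119}{53889} - \frac{\sqrt{12949}}{53889}$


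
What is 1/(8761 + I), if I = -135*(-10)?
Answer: 1/10111 ≈ 9.8902e-5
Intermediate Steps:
I = 1350
1/(8761 + I) = 1/(8761 + 1350) = 1/10111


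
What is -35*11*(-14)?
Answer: 5390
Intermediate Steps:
-35*11*(-14) = -385*(-14) = 5390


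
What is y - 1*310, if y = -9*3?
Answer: -337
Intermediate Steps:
y = -27
y - 1*310 = -27 - 1*310 = -27 - 310 = -337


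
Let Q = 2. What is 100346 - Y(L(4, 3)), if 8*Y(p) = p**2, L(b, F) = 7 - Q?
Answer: 802743/8 ≈ 1.0034e+5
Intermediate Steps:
L(b, F) = 5 (L(b, F) = 7 - 1*2 = 7 - 2 = 5)
Y(p) = p**2/8
100346 - Y(L(4, 3)) = 100346 - 5**2/8 = 100346 - 25/8 = 802743/8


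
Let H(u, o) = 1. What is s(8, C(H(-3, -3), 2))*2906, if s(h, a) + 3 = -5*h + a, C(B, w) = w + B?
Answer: -116240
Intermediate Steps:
C(B, w) = B + w
s(h, a) = -3 + a - 5*h (s(h, a) = -3 + (-5*h + a) = -3 + (a - 5*h) = -3 + a - 5*h)
s(8, C(H(-3, -3), 2))*2906 = (-3 + (1 + 2) - 5*8)*2906 = (-3 + 3 - 40)*2906 = -40*2906 = -116240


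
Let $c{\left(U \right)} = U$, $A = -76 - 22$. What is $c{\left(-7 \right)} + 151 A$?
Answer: $-14805$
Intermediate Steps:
$A = -98$ ($A = -76 - 22 = -98$)
$c{\left(-7 \right)} + 151 A = -7 + 151 \left(-98\right) = -7 - 14798 = -14805$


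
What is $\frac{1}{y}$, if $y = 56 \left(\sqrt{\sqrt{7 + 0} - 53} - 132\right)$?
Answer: $- \frac{1}{7392 - 56 i \sqrt{53 - \sqrt{7}}} \approx -0.00013489 - 7.2515 \cdot 10^{-6} i$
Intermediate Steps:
$y = -7392 + 56 \sqrt{-53 + \sqrt{7}}$ ($y = 56 \left(\sqrt{\sqrt{7} - 53} - 132\right) = 56 \left(\sqrt{-53 + \sqrt{7}} - 132\right) = 56 \left(-132 + \sqrt{-53 + \sqrt{7}}\right) = -7392 + 56 \sqrt{-53 + \sqrt{7}} \approx -7392.0 + 397.38 i$)
$\frac{1}{y} = \frac{1}{-7392 + 56 i \sqrt{53 - \sqrt{7}}}$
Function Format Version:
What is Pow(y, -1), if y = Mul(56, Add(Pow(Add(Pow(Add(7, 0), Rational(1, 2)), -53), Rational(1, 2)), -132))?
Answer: Mul(-1, Pow(Add(7392, Mul(-56, I, Pow(Add(53, Mul(-1, Pow(7, Rational(1, 2)))), Rational(1, 2)))), -1)) ≈ Add(-0.00013489, Mul(-7.2515e-6, I))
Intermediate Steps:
y = Add(-7392, Mul(56, Pow(Add(-53, Pow(7, Rational(1, 2))), Rational(1, 2)))) (y = Mul(56, Add(Pow(Add(Pow(7, Rational(1, 2)), -53), Rational(1, 2)), -132)) = Mul(56, Add(Pow(Add(-53, Pow(7, Rational(1, 2))), Rational(1, 2)), -132)) = Mul(56, Add(-132, Pow(Add(-53, Pow(7, Rational(1, 2))), Rational(1, 2)))) = Add(-7392, Mul(56, Pow(Add(-53, Pow(7, Rational(1, 2))), Rational(1, 2)))) ≈ Add(-7392.0, Mul(397.38, I)))
Pow(y, -1) = Pow(Add(-7392, Mul(56, I, Pow(Add(53, Mul(-1, Pow(7, Rational(1, 2)))), Rational(1, 2)))), -1)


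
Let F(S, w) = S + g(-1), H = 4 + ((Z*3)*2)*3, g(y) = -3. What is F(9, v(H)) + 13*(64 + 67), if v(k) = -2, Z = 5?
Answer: 1709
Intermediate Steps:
H = 94 (H = 4 + ((5*3)*2)*3 = 4 + (15*2)*3 = 4 + 30*3 = 4 + 90 = 94)
F(S, w) = -3 + S (F(S, w) = S - 3 = -3 + S)
F(9, v(H)) + 13*(64 + 67) = (-3 + 9) + 13*(64 + 67) = 6 + 13*131 = 6 + 1703 = 1709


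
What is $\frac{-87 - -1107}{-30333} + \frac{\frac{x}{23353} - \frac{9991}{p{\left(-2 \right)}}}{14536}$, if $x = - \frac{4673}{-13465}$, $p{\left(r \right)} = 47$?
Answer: $- \frac{13100863832539963}{271516316190518905} \approx -0.048251$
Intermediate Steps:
$x = \frac{4673}{13465}$ ($x = \left(-4673\right) \left(- \frac{1}{13465}\right) = \frac{4673}{13465} \approx 0.34705$)
$\frac{-87 - -1107}{-30333} + \frac{\frac{x}{23353} - \frac{9991}{p{\left(-2 \right)}}}{14536} = \frac{-87 - -1107}{-30333} + \frac{\frac{4673}{13465 \cdot 23353} - \frac{9991}{47}}{14536} = \left(-87 + 1107\right) \left(- \frac{1}{30333}\right) + \left(\frac{4673}{13465} \cdot \frac{1}{23353} - \frac{9991}{47}\right) \frac{1}{14536} = 1020 \left(- \frac{1}{30333}\right) + \left(\frac{4673}{314448145} - \frac{9991}{47}\right) \frac{1}{14536} = - \frac{340}{10111} - \frac{392706399633}{26853557134855} = - \frac{13100863832539963}{271516316190518905}$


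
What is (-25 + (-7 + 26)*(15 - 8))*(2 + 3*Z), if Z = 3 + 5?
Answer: 2808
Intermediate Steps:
Z = 8
(-25 + (-7 + 26)*(15 - 8))*(2 + 3*Z) = (-25 + (-7 + 26)*(15 - 8))*(2 + 3*8) = (-25 + 19*7)*(2 + 24) = (-25 + 133)*26 = 108*26 = 2808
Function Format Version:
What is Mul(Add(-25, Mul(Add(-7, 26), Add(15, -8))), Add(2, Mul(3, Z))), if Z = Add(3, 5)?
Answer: 2808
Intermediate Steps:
Z = 8
Mul(Add(-25, Mul(Add(-7, 26), Add(15, -8))), Add(2, Mul(3, Z))) = Mul(Add(-25, Mul(Add(-7, 26), Add(15, -8))), Add(2, Mul(3, 8))) = Mul(Add(-25, Mul(19, 7)), Add(2, 24)) = Mul(Add(-25, 133), 26) = Mul(108, 26) = 2808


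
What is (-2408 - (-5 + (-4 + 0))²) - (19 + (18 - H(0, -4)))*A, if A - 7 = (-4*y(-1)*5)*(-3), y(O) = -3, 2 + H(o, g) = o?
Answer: 4258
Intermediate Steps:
H(o, g) = -2 + o
A = -173 (A = 7 + (-4*(-3)*5)*(-3) = 7 + (12*5)*(-3) = 7 + 60*(-3) = 7 - 180 = -173)
(-2408 - (-5 + (-4 + 0))²) - (19 + (18 - H(0, -4)))*A = (-2408 - (-5 + (-4 + 0))²) - (19 + (18 - (-2 + 0)))*(-173) = (-2408 - (-5 - 4)²) - (19 + (18 - 1*(-2)))*(-173) = (-2408 - 1*(-9)²) - (19 + (18 + 2))*(-173) = (-2408 - 1*81) - (19 + 20)*(-173) = (-2408 - 81) - 39*(-173) = -2489 - 1*(-6747) = -2489 + 6747 = 4258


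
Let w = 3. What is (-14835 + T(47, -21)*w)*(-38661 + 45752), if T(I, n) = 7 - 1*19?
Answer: -105450261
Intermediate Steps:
T(I, n) = -12 (T(I, n) = 7 - 19 = -12)
(-14835 + T(47, -21)*w)*(-38661 + 45752) = (-14835 - 12*3)*(-38661 + 45752) = (-14835 - 36)*7091 = -14871*7091 = -105450261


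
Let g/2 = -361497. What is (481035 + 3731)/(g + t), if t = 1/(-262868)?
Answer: -6706814152/10002736147 ≈ -0.67050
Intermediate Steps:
g = -722994 (g = 2*(-361497) = -722994)
t = -1/262868 ≈ -3.8042e-6
(481035 + 3731)/(g + t) = (481035 + 3731)/(-722994 - 1/262868) = 484766/(-190051986793/262868) = 484766*(-262868/190051986793) = -6706814152/10002736147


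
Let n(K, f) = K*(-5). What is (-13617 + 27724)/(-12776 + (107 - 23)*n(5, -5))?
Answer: -14107/14876 ≈ -0.94831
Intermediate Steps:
n(K, f) = -5*K
(-13617 + 27724)/(-12776 + (107 - 23)*n(5, -5)) = (-13617 + 27724)/(-12776 + (107 - 23)*(-5*5)) = 14107/(-12776 + 84*(-25)) = 14107/(-12776 - 2100) = 14107/(-14876) = 14107*(-1/14876) = -14107/14876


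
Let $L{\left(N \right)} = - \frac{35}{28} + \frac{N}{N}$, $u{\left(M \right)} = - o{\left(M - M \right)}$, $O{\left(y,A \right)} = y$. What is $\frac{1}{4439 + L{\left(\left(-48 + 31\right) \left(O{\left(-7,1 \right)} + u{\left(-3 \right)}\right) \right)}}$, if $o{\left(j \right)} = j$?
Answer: $\frac{4}{17755} \approx 0.00022529$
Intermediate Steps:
$u{\left(M \right)} = 0$ ($u{\left(M \right)} = - (M - M) = \left(-1\right) 0 = 0$)
$L{\left(N \right)} = - \frac{1}{4}$ ($L{\left(N \right)} = \left(-35\right) \frac{1}{28} + 1 = - \frac{5}{4} + 1 = - \frac{1}{4}$)
$\frac{1}{4439 + L{\left(\left(-48 + 31\right) \left(O{\left(-7,1 \right)} + u{\left(-3 \right)}\right) \right)}} = \frac{1}{4439 - \frac{1}{4}} = \frac{1}{\frac{17755}{4}} = \frac{4}{17755}$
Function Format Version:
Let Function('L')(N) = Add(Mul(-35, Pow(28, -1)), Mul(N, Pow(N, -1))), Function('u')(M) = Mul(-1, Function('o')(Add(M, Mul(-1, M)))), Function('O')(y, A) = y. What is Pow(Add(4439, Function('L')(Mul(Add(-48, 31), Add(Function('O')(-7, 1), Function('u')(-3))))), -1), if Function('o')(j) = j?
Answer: Rational(4, 17755) ≈ 0.00022529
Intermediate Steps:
Function('u')(M) = 0 (Function('u')(M) = Mul(-1, Add(M, Mul(-1, M))) = Mul(-1, 0) = 0)
Function('L')(N) = Rational(-1, 4) (Function('L')(N) = Add(Mul(-35, Rational(1, 28)), 1) = Add(Rational(-5, 4), 1) = Rational(-1, 4))
Pow(Add(4439, Function('L')(Mul(Add(-48, 31), Add(Function('O')(-7, 1), Function('u')(-3))))), -1) = Pow(Add(4439, Rational(-1, 4)), -1) = Pow(Rational(17755, 4), -1) = Rational(4, 17755)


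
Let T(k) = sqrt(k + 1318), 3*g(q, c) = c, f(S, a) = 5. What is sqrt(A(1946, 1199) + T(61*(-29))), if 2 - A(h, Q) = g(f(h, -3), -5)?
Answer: sqrt(33 + 9*I*sqrt(451))/3 ≈ 3.5509 + 2.9903*I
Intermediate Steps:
g(q, c) = c/3
A(h, Q) = 11/3 (A(h, Q) = 2 - (-5)/3 = 2 - 1*(-5/3) = 2 + 5/3 = 11/3)
T(k) = sqrt(1318 + k)
sqrt(A(1946, 1199) + T(61*(-29))) = sqrt(11/3 + sqrt(1318 + 61*(-29))) = sqrt(11/3 + sqrt(1318 - 1769)) = sqrt(11/3 + sqrt(-451)) = sqrt(11/3 + I*sqrt(451))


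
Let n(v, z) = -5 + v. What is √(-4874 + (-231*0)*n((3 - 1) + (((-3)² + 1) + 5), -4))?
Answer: I*√4874 ≈ 69.814*I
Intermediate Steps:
√(-4874 + (-231*0)*n((3 - 1) + (((-3)² + 1) + 5), -4)) = √(-4874 + (-231*0)*(-5 + ((3 - 1) + (((-3)² + 1) + 5)))) = √(-4874 + (-33*0)*(-5 + (2 + ((9 + 1) + 5)))) = √(-4874 + 0*(-5 + (2 + (10 + 5)))) = √(-4874 + 0*(-5 + (2 + 15))) = √(-4874 + 0*(-5 + 17)) = √(-4874 + 0*12) = √(-4874 + 0) = √(-4874) = I*√4874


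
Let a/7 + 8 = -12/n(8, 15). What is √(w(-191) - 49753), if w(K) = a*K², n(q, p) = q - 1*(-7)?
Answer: I*√57424565/5 ≈ 1515.6*I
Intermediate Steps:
n(q, p) = 7 + q (n(q, p) = q + 7 = 7 + q)
a = -308/5 (a = -56 + 7*(-12/(7 + 8)) = -56 + 7*(-12/15) = -56 + 7*(-12*1/15) = -56 + 7*(-⅘) = -56 - 28/5 = -308/5 ≈ -61.600)
w(K) = -308*K²/5
√(w(-191) - 49753) = √(-308/5*(-191)² - 49753) = √(-308/5*36481 - 49753) = √(-11236148/5 - 49753) = √(-11484913/5) = I*√57424565/5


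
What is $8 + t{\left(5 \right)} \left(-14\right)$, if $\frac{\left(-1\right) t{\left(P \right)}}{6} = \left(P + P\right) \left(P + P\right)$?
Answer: $8408$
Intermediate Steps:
$t{\left(P \right)} = - 24 P^{2}$ ($t{\left(P \right)} = - 6 \left(P + P\right) \left(P + P\right) = - 6 \cdot 2 P 2 P = - 6 \cdot 4 P^{2} = - 24 P^{2}$)
$8 + t{\left(5 \right)} \left(-14\right) = 8 + - 24 \cdot 5^{2} \left(-14\right) = 8 + \left(-24\right) 25 \left(-14\right) = 8 - -8400 = 8 + 8400 = 8408$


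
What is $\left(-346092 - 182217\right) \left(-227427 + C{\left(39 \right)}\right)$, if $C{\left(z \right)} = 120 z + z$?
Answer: $117658640772$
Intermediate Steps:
$C{\left(z \right)} = 121 z$
$\left(-346092 - 182217\right) \left(-227427 + C{\left(39 \right)}\right) = \left(-346092 - 182217\right) \left(-227427 + 121 \cdot 39\right) = - 528309 \left(-227427 + 4719\right) = \left(-528309\right) \left(-222708\right) = 117658640772$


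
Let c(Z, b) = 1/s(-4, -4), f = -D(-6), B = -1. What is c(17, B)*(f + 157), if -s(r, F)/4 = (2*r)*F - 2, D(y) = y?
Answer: -163/120 ≈ -1.3583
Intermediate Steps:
s(r, F) = 8 - 8*F*r (s(r, F) = -4*((2*r)*F - 2) = -4*(2*F*r - 2) = -4*(-2 + 2*F*r) = 8 - 8*F*r)
f = 6 (f = -1*(-6) = 6)
c(Z, b) = -1/120 (c(Z, b) = 1/(8 - 8*(-4)*(-4)) = 1/(8 - 128) = 1/(-120) = -1/120)
c(17, B)*(f + 157) = -(6 + 157)/120 = -1/120*163 = -163/120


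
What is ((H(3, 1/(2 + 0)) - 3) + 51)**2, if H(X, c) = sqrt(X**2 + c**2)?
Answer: (96 + sqrt(37))**2/4 ≈ 2605.2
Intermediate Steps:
((H(3, 1/(2 + 0)) - 3) + 51)**2 = ((sqrt(3**2 + (1/(2 + 0))**2) - 3) + 51)**2 = ((sqrt(9 + (1/2)**2) - 3) + 51)**2 = ((sqrt(9 + 1/4) - 3) + 51)**2 = ((sqrt(37/4) - 3) + 51)**2 = ((sqrt(37)/2 - 3) + 51)**2 = ((-3 + sqrt(37)/2) + 51)**2 = (48 + sqrt(37)/2)**2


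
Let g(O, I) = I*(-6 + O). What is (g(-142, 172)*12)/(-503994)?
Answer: 50912/83999 ≈ 0.60610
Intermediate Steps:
(g(-142, 172)*12)/(-503994) = ((172*(-6 - 142))*12)/(-503994) = ((172*(-148))*12)*(-1/503994) = -25456*12*(-1/503994) = -305472*(-1/503994) = 50912/83999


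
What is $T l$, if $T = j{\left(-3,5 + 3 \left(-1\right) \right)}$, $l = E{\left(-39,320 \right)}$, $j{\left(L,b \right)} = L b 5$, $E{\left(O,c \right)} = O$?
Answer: $1170$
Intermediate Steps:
$j{\left(L,b \right)} = 5 L b$
$l = -39$
$T = -30$ ($T = 5 \left(-3\right) \left(5 + 3 \left(-1\right)\right) = 5 \left(-3\right) \left(5 - 3\right) = 5 \left(-3\right) 2 = -30$)
$T l = \left(-30\right) \left(-39\right) = 1170$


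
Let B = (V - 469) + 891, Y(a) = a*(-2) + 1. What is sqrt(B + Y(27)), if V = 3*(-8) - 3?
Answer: 3*sqrt(38) ≈ 18.493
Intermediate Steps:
V = -27 (V = -24 - 3 = -27)
Y(a) = 1 - 2*a (Y(a) = -2*a + 1 = 1 - 2*a)
B = 395 (B = (-27 - 469) + 891 = -496 + 891 = 395)
sqrt(B + Y(27)) = sqrt(395 + (1 - 2*27)) = sqrt(395 + (1 - 54)) = sqrt(395 - 53) = sqrt(342) = 3*sqrt(38)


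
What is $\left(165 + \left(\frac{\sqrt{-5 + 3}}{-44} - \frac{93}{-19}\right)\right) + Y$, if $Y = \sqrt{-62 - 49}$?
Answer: $\frac{3228}{19} + i \sqrt{111} - \frac{i \sqrt{2}}{44} \approx 169.89 + 10.504 i$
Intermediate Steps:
$Y = i \sqrt{111}$ ($Y = \sqrt{-62 - 49} = \sqrt{-111} = i \sqrt{111} \approx 10.536 i$)
$\left(165 + \left(\frac{\sqrt{-5 + 3}}{-44} - \frac{93}{-19}\right)\right) + Y = \left(165 + \left(\frac{\sqrt{-5 + 3}}{-44} - \frac{93}{-19}\right)\right) + i \sqrt{111} = \left(165 + \left(\sqrt{-2} \left(- \frac{1}{44}\right) - - \frac{93}{19}\right)\right) + i \sqrt{111} = \left(165 + \left(i \sqrt{2} \left(- \frac{1}{44}\right) + \frac{93}{19}\right)\right) + i \sqrt{111} = \left(165 + \left(- \frac{i \sqrt{2}}{44} + \frac{93}{19}\right)\right) + i \sqrt{111} = \left(165 + \left(\frac{93}{19} - \frac{i \sqrt{2}}{44}\right)\right) + i \sqrt{111} = \left(\frac{3228}{19} - \frac{i \sqrt{2}}{44}\right) + i \sqrt{111} = \frac{3228}{19} + i \sqrt{111} - \frac{i \sqrt{2}}{44}$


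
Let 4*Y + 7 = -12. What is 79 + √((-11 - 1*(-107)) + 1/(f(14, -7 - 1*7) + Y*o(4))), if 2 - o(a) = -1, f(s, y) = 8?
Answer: 79 + 2*√599/5 ≈ 88.790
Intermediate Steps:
o(a) = 3 (o(a) = 2 - 1*(-1) = 2 + 1 = 3)
Y = -19/4 (Y = -7/4 + (¼)*(-12) = -7/4 - 3 = -19/4 ≈ -4.7500)
79 + √((-11 - 1*(-107)) + 1/(f(14, -7 - 1*7) + Y*o(4))) = 79 + √((-11 - 1*(-107)) + 1/(8 - 19/4*3)) = 79 + √((-11 + 107) + 1/(8 - 57/4)) = 79 + √(96 + 1/(-25/4)) = 79 + √(96 - 4/25) = 79 + √(2396/25) = 79 + 2*√599/5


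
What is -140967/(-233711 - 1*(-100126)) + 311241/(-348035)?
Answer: 1496864172/9298451095 ≈ 0.16098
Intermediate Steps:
-140967/(-233711 - 1*(-100126)) + 311241/(-348035) = -140967/(-233711 + 100126) + 311241*(-1/348035) = -140967/(-133585) - 311241/348035 = -140967*(-1/133585) - 311241/348035 = 140967/133585 - 311241/348035 = 1496864172/9298451095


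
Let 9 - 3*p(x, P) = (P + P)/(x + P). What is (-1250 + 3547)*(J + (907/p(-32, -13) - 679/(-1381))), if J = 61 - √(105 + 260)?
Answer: 462342973825/523399 - 2297*√365 ≈ 8.3946e+5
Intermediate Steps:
p(x, P) = 3 - 2*P/(3*(P + x)) (p(x, P) = 3 - (P + P)/(3*(x + P)) = 3 - 2*P/(3*(P + x)))
J = 61 - √365 ≈ 41.895
(-1250 + 3547)*(J + (907/p(-32, -13) - 679/(-1381))) = (-1250 + 3547)*((61 - √365) + (907/(((3*(-32) + (7/3)*(-13))/(-13 - 32))) - 679/(-1381))) = 2297*((61 - √365) + (907/(((-96 - 91/3)/(-45))) - 679*(-1/1381))) = 2297*((61 - √365) + (907/((-1/45*(-379/3))) + 679/1381)) = 2297*((61 - √365) + (907/(379/135) + 679/1381)) = 2297*((61 - √365) + (907*(135/379) + 679/1381)) = 2297*((61 - √365) + (122445/379 + 679/1381)) = 2297*((61 - √365) + 169353886/523399) = 2297*(201281225/523399 - √365) = 462342973825/523399 - 2297*√365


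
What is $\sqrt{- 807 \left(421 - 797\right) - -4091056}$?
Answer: $2 \sqrt{1098622} \approx 2096.3$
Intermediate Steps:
$\sqrt{- 807 \left(421 - 797\right) - -4091056} = \sqrt{\left(-807\right) \left(-376\right) + 4091056} = \sqrt{303432 + 4091056} = \sqrt{4394488} = 2 \sqrt{1098622}$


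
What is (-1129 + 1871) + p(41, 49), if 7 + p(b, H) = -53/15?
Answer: 10972/15 ≈ 731.47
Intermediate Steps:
p(b, H) = -158/15 (p(b, H) = -7 - 53/15 = -158/15)
(-1129 + 1871) + p(41, 49) = (-1129 + 1871) - 158/15 = 742 - 158/15 = 10972/15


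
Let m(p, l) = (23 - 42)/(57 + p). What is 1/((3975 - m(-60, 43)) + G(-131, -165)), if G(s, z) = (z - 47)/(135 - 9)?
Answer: 63/249920 ≈ 0.00025208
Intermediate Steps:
m(p, l) = -19/(57 + p)
G(s, z) = -47/126 + z/126 (G(s, z) = (-47 + z)/126 = (-47 + z)*(1/126) = -47/126 + z/126)
1/((3975 - m(-60, 43)) + G(-131, -165)) = 1/((3975 - (-19)/(57 - 60)) + (-47/126 + (1/126)*(-165))) = 1/((3975 - (-19)/(-3)) + (-47/126 - 55/42)) = 1/((3975 - (-19)*(-1)/3) - 106/63) = 1/((3975 - 1*19/3) - 106/63) = 1/((3975 - 19/3) - 106/63) = 1/(11906/3 - 106/63) = 1/(249920/63) = 63/249920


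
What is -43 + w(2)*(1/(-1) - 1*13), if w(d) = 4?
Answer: -99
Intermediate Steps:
-43 + w(2)*(1/(-1) - 1*13) = -43 + 4*(1/(-1) - 1*13) = -43 + 4*(-1 - 13) = -43 + 4*(-14) = -43 - 56 = -99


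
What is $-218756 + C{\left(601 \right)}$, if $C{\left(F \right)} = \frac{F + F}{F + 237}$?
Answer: $- \frac{91658163}{419} \approx -2.1875 \cdot 10^{5}$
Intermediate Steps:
$C{\left(F \right)} = \frac{2 F}{237 + F}$
$-218756 + C{\left(601 \right)} = -218756 + 2 \cdot 601 \frac{1}{237 + 601} = -218756 + 2 \cdot 601 \cdot \frac{1}{838} = -218756 + \frac{601}{419} = - \frac{91658163}{419}$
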